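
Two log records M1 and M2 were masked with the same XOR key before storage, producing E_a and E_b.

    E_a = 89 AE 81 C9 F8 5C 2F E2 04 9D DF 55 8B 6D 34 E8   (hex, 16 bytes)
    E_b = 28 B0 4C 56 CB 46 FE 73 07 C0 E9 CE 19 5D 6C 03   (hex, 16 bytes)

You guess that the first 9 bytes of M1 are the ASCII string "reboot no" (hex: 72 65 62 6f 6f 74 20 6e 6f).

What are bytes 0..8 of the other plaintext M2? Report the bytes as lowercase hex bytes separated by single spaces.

First, E_a ⊕ E_b = (M1 ⊕ K) ⊕ (M2 ⊕ K) = M1 ⊕ M2, so the key drops out. Then M2 = (M1 ⊕ M2) ⊕ M1 over the first 9 bytes.
byte 0: (89 xor 28) xor 72 = a1 xor 72 = d3
byte 1: (ae xor b0) xor 65 = 1e xor 65 = 7b
byte 2: (81 xor 4c) xor 62 = cd xor 62 = af
byte 3: (c9 xor 56) xor 6f = 9f xor 6f = f0
byte 4: (f8 xor cb) xor 6f = 33 xor 6f = 5c
byte 5: (5c xor 46) xor 74 = 1a xor 74 = 6e
byte 6: (2f xor fe) xor 20 = d1 xor 20 = f1
byte 7: (e2 xor 73) xor 6e = 91 xor 6e = ff
byte 8: (04 xor 07) xor 6f = 03 xor 6f = 6c

d3 7b af f0 5c 6e f1 ff 6c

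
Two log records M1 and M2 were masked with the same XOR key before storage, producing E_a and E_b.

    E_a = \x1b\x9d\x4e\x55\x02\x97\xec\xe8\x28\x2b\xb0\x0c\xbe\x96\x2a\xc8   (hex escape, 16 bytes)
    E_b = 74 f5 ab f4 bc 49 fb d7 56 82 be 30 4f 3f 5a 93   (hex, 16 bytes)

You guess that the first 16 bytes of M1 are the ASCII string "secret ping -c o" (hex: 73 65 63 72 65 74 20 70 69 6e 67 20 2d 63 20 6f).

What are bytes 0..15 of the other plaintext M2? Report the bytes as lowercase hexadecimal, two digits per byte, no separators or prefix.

First, E_a ⊕ E_b = (M1 ⊕ K) ⊕ (M2 ⊕ K) = M1 ⊕ M2, so the key drops out. Then M2 = (M1 ⊕ M2) ⊕ M1 over the first 16 bytes.
byte 0: (1b XOR 74) XOR 73 = 6f XOR 73 = 1c
byte 1: (9d XOR f5) XOR 65 = 68 XOR 65 = 0d
byte 2: (4e XOR ab) XOR 63 = e5 XOR 63 = 86
byte 3: (55 XOR f4) XOR 72 = a1 XOR 72 = d3
byte 4: (02 XOR bc) XOR 65 = be XOR 65 = db
byte 5: (97 XOR 49) XOR 74 = de XOR 74 = aa
byte 6: (ec XOR fb) XOR 20 = 17 XOR 20 = 37
byte 7: (e8 XOR d7) XOR 70 = 3f XOR 70 = 4f
byte 8: (28 XOR 56) XOR 69 = 7e XOR 69 = 17
byte 9: (2b XOR 82) XOR 6e = a9 XOR 6e = c7
byte 10: (b0 XOR be) XOR 67 = 0e XOR 67 = 69
byte 11: (0c XOR 30) XOR 20 = 3c XOR 20 = 1c
byte 12: (be XOR 4f) XOR 2d = f1 XOR 2d = dc
byte 13: (96 XOR 3f) XOR 63 = a9 XOR 63 = ca
byte 14: (2a XOR 5a) XOR 20 = 70 XOR 20 = 50
byte 15: (c8 XOR 93) XOR 6f = 5b XOR 6f = 34

1c0d86d3dbaa374f17c7691cdcca5034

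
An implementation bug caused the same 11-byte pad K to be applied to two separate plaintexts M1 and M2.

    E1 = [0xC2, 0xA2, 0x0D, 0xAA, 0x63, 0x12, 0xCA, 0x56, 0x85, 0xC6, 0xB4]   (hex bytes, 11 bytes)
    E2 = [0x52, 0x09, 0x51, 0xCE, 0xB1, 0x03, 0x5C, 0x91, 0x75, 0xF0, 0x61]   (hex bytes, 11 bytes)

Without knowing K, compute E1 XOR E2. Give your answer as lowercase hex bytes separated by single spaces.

E1 ⊕ E2 = (M1 ⊕ K) ⊕ (M2 ⊕ K) = M1 ⊕ M2 — the shared key cancels under XOR.
c2 ⊕ 52 = 90
a2 ⊕ 09 = ab
0d ⊕ 51 = 5c
aa ⊕ ce = 64
63 ⊕ b1 = d2
12 ⊕ 03 = 11
ca ⊕ 5c = 96
56 ⊕ 91 = c7
85 ⊕ 75 = f0
c6 ⊕ f0 = 36
b4 ⊕ 61 = d5

90 ab 5c 64 d2 11 96 c7 f0 36 d5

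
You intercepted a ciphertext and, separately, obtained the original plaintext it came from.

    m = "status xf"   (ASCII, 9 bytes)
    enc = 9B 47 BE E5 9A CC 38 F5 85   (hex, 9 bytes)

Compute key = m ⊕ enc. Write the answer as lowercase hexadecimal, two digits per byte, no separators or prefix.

e833df91efbf188de3

Since enc = m ⊕ key, XORing both sides with m gives key = m ⊕ enc.
byte 0: 73 ^ 9b = e8
byte 1: 74 ^ 47 = 33
byte 2: 61 ^ be = df
byte 3: 74 ^ e5 = 91
byte 4: 75 ^ 9a = ef
byte 5: 73 ^ cc = bf
byte 6: 20 ^ 38 = 18
byte 7: 78 ^ f5 = 8d
byte 8: 66 ^ 85 = e3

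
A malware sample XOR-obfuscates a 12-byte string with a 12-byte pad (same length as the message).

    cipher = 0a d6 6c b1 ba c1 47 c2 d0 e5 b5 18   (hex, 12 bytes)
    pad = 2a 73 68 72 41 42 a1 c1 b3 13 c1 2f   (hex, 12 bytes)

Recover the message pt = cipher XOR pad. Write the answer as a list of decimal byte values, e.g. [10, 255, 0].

[32, 165, 4, 195, 251, 131, 230, 3, 99, 246, 116, 55]

XOR is its own inverse, so applying the key byte-wise gives the result directly.
0a ^ 2a = 20
d6 ^ 73 = a5
6c ^ 68 = 04
b1 ^ 72 = c3
ba ^ 41 = fb
c1 ^ 42 = 83
47 ^ a1 = e6
c2 ^ c1 = 03
d0 ^ b3 = 63
e5 ^ 13 = f6
b5 ^ c1 = 74
18 ^ 2f = 37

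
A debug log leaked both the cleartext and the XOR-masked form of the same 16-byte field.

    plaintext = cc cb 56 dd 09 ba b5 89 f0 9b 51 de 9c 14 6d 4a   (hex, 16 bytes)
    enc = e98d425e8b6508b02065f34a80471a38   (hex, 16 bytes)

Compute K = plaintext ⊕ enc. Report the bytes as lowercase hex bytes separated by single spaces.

Since enc = plaintext ⊕ K, XORing both sides with plaintext gives K = plaintext ⊕ enc.
204 ⊕ 233 =  37
203 ⊕ 141 =  70
 86 ⊕  66 =  20
221 ⊕  94 = 131
  9 ⊕ 139 = 130
186 ⊕ 101 = 223
181 ⊕   8 = 189
137 ⊕ 176 =  57
240 ⊕  32 = 208
155 ⊕ 101 = 254
 81 ⊕ 243 = 162
222 ⊕  74 = 148
156 ⊕ 128 =  28
 20 ⊕  71 =  83
109 ⊕  26 = 119
 74 ⊕  56 = 114

25 46 14 83 82 df bd 39 d0 fe a2 94 1c 53 77 72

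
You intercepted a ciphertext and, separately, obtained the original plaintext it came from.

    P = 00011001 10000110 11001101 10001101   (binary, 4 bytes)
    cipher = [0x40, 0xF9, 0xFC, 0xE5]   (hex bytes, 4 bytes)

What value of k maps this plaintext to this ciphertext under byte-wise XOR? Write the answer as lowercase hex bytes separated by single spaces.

59 7f 31 68

Since cipher = P ⊕ k, XORing both sides with P gives k = P ⊕ cipher.
19 ^ 40 = 59
86 ^ f9 = 7f
cd ^ fc = 31
8d ^ e5 = 68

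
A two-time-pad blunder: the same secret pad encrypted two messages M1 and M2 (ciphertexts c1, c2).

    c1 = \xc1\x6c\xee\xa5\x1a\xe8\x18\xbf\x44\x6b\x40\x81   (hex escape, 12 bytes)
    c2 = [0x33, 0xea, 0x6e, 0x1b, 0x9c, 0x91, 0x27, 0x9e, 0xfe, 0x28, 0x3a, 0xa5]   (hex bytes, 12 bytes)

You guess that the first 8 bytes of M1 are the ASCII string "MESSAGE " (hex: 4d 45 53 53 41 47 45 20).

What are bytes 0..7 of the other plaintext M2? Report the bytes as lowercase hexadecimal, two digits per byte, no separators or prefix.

First, c1 ⊕ c2 = (M1 ⊕ K) ⊕ (M2 ⊕ K) = M1 ⊕ M2, so the key drops out. Then M2 = (M1 ⊕ M2) ⊕ M1 over the first 8 bytes.
byte 0: (c1 ^ 33) ^ 4d = f2 ^ 4d = bf
byte 1: (6c ^ ea) ^ 45 = 86 ^ 45 = c3
byte 2: (ee ^ 6e) ^ 53 = 80 ^ 53 = d3
byte 3: (a5 ^ 1b) ^ 53 = be ^ 53 = ed
byte 4: (1a ^ 9c) ^ 41 = 86 ^ 41 = c7
byte 5: (e8 ^ 91) ^ 47 = 79 ^ 47 = 3e
byte 6: (18 ^ 27) ^ 45 = 3f ^ 45 = 7a
byte 7: (bf ^ 9e) ^ 20 = 21 ^ 20 = 01

bfc3d3edc73e7a01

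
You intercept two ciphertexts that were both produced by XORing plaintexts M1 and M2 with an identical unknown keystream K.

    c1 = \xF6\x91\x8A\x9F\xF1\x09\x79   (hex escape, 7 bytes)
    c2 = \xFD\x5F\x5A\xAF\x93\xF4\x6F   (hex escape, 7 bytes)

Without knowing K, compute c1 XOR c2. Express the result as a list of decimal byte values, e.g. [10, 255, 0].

[11, 206, 208, 48, 98, 253, 22]

c1 ⊕ c2 = (M1 ⊕ K) ⊕ (M2 ⊕ K) = M1 ⊕ M2 — the shared key cancels under XOR.
f6 ^ fd = 0b
91 ^ 5f = ce
8a ^ 5a = d0
9f ^ af = 30
f1 ^ 93 = 62
09 ^ f4 = fd
79 ^ 6f = 16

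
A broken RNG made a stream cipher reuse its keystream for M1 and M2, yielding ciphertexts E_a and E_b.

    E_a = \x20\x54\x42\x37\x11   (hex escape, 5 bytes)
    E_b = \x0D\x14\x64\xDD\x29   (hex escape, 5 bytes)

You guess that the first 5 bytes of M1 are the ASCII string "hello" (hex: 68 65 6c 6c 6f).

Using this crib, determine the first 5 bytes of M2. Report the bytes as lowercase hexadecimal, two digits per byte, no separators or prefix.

First, E_a ⊕ E_b = (M1 ⊕ K) ⊕ (M2 ⊕ K) = M1 ⊕ M2, so the key drops out. Then M2 = (M1 ⊕ M2) ⊕ M1 over the first 5 bytes.
byte 0: (20 XOR 0d) XOR 68 = 2d XOR 68 = 45
byte 1: (54 XOR 14) XOR 65 = 40 XOR 65 = 25
byte 2: (42 XOR 64) XOR 6c = 26 XOR 6c = 4a
byte 3: (37 XOR dd) XOR 6c = ea XOR 6c = 86
byte 4: (11 XOR 29) XOR 6f = 38 XOR 6f = 57

45254a8657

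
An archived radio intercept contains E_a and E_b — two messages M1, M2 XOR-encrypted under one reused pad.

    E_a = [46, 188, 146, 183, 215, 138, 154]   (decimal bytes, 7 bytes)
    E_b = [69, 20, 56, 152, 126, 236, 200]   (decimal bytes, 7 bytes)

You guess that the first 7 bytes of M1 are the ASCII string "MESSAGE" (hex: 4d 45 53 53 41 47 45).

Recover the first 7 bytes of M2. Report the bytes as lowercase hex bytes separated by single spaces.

First, E_a ⊕ E_b = (M1 ⊕ K) ⊕ (M2 ⊕ K) = M1 ⊕ M2, so the key drops out. Then M2 = (M1 ⊕ M2) ⊕ M1 over the first 7 bytes.
byte 0: (2e xor 45) xor 4d = 6b xor 4d = 26
byte 1: (bc xor 14) xor 45 = a8 xor 45 = ed
byte 2: (92 xor 38) xor 53 = aa xor 53 = f9
byte 3: (b7 xor 98) xor 53 = 2f xor 53 = 7c
byte 4: (d7 xor 7e) xor 41 = a9 xor 41 = e8
byte 5: (8a xor ec) xor 47 = 66 xor 47 = 21
byte 6: (9a xor c8) xor 45 = 52 xor 45 = 17

26 ed f9 7c e8 21 17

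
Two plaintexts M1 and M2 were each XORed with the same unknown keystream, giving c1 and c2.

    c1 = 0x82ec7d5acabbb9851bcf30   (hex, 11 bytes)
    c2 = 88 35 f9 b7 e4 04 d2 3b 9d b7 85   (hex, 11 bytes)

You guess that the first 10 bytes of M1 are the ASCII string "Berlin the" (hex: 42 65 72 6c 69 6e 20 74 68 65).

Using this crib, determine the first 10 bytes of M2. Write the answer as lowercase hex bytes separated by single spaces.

First, c1 ⊕ c2 = (M1 ⊕ K) ⊕ (M2 ⊕ K) = M1 ⊕ M2, so the key drops out. Then M2 = (M1 ⊕ M2) ⊕ M1 over the first 10 bytes.
byte 0: (82 ⊕ 88) ⊕ 42 = 0a ⊕ 42 = 48
byte 1: (ec ⊕ 35) ⊕ 65 = d9 ⊕ 65 = bc
byte 2: (7d ⊕ f9) ⊕ 72 = 84 ⊕ 72 = f6
byte 3: (5a ⊕ b7) ⊕ 6c = ed ⊕ 6c = 81
byte 4: (ca ⊕ e4) ⊕ 69 = 2e ⊕ 69 = 47
byte 5: (bb ⊕ 04) ⊕ 6e = bf ⊕ 6e = d1
byte 6: (b9 ⊕ d2) ⊕ 20 = 6b ⊕ 20 = 4b
byte 7: (85 ⊕ 3b) ⊕ 74 = be ⊕ 74 = ca
byte 8: (1b ⊕ 9d) ⊕ 68 = 86 ⊕ 68 = ee
byte 9: (cf ⊕ b7) ⊕ 65 = 78 ⊕ 65 = 1d

48 bc f6 81 47 d1 4b ca ee 1d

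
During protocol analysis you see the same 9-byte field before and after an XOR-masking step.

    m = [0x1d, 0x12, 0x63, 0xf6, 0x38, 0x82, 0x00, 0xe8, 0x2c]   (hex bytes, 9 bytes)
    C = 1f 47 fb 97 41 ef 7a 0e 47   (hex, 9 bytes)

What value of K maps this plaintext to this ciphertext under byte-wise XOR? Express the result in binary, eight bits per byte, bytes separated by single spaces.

Since C = m ⊕ K, XORing both sides with m gives K = m ⊕ C.
 29 XOR  31 =   2
 18 XOR  71 =  85
 99 XOR 251 = 152
246 XOR 151 =  97
 56 XOR  65 = 121
130 XOR 239 = 109
  0 XOR 122 = 122
232 XOR  14 = 230
 44 XOR  71 = 107

00000010 01010101 10011000 01100001 01111001 01101101 01111010 11100110 01101011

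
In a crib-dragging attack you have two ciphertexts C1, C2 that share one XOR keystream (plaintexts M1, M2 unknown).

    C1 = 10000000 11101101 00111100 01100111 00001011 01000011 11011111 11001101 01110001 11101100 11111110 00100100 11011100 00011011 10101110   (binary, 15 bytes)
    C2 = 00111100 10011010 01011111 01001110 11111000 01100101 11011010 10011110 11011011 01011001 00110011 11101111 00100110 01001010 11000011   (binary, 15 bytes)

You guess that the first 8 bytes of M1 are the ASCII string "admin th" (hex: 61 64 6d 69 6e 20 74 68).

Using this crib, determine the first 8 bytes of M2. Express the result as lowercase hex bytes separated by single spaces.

dd 13 0e 40 9d 06 71 3b

First, C1 ⊕ C2 = (M1 ⊕ K) ⊕ (M2 ⊕ K) = M1 ⊕ M2, so the key drops out. Then M2 = (M1 ⊕ M2) ⊕ M1 over the first 8 bytes.
byte 0: (80 xor 3c) xor 61 = bc xor 61 = dd
byte 1: (ed xor 9a) xor 64 = 77 xor 64 = 13
byte 2: (3c xor 5f) xor 6d = 63 xor 6d = 0e
byte 3: (67 xor 4e) xor 69 = 29 xor 69 = 40
byte 4: (0b xor f8) xor 6e = f3 xor 6e = 9d
byte 5: (43 xor 65) xor 20 = 26 xor 20 = 06
byte 6: (df xor da) xor 74 = 05 xor 74 = 71
byte 7: (cd xor 9e) xor 68 = 53 xor 68 = 3b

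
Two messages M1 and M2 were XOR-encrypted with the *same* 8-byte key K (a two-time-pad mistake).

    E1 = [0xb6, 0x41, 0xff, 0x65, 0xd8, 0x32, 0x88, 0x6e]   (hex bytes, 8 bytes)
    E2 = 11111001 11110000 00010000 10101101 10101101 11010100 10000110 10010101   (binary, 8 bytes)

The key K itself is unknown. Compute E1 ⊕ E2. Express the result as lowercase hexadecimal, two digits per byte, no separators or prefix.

4fb1efc875e60efb

E1 ⊕ E2 = (M1 ⊕ K) ⊕ (M2 ⊕ K) = M1 ⊕ M2 — the shared key cancels under XOR.
byte 0: b6 ⊕ f9 = 4f
byte 1: 41 ⊕ f0 = b1
byte 2: ff ⊕ 10 = ef
byte 3: 65 ⊕ ad = c8
byte 4: d8 ⊕ ad = 75
byte 5: 32 ⊕ d4 = e6
byte 6: 88 ⊕ 86 = 0e
byte 7: 6e ⊕ 95 = fb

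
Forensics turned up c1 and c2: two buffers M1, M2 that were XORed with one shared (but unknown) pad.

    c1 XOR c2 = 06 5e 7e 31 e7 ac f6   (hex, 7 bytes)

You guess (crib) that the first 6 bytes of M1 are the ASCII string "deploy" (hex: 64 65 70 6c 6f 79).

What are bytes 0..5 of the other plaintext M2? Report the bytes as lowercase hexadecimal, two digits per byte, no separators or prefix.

Since c1 ⊕ c2 = M1 ⊕ M2, XORing with the guessed M1 bytes yields the corresponding M2 bytes: M2 = (c1 ⊕ c2) ⊕ M1.
06 xor 64 = 62
5e xor 65 = 3b
7e xor 70 = 0e
31 xor 6c = 5d
e7 xor 6f = 88
ac xor 79 = d5

623b0e5d88d5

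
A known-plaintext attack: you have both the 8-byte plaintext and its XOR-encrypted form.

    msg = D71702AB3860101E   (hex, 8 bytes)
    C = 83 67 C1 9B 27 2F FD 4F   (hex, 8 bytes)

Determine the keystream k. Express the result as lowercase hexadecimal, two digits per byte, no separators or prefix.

5470c3301f4fed51

Since C = msg ⊕ k, XORing both sides with msg gives k = msg ⊕ C.
d7 ^ 83 = 54
17 ^ 67 = 70
02 ^ c1 = c3
ab ^ 9b = 30
38 ^ 27 = 1f
60 ^ 2f = 4f
10 ^ fd = ed
1e ^ 4f = 51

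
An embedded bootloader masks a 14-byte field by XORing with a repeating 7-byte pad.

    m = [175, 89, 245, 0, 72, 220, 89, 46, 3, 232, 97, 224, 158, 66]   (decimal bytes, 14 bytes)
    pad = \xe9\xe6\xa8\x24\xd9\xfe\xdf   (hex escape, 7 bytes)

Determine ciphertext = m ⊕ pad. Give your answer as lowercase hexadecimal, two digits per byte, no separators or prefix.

46bf5d24912286c7e5404539609d

The 7-byte key repeats, so the effective keystream is e9 e6 a8 24 d9 fe df e9 e6 a8 24 d9 fe df.
byte 0: af xor e9 = 46
byte 1: 59 xor e6 = bf
byte 2: f5 xor a8 = 5d
byte 3: 00 xor 24 = 24
byte 4: 48 xor d9 = 91
byte 5: dc xor fe = 22
byte 6: 59 xor df = 86
byte 7: 2e xor e9 = c7
byte 8: 03 xor e6 = e5
byte 9: e8 xor a8 = 40
byte 10: 61 xor 24 = 45
byte 11: e0 xor d9 = 39
byte 12: 9e xor fe = 60
byte 13: 42 xor df = 9d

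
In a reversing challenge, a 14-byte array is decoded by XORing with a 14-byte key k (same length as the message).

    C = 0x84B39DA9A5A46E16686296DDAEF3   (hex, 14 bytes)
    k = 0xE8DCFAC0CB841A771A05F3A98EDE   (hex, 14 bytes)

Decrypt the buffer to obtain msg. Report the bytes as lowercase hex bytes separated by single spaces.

84 ⊕ e8 = 6c
b3 ⊕ dc = 6f
9d ⊕ fa = 67
a9 ⊕ c0 = 69
a5 ⊕ cb = 6e
a4 ⊕ 84 = 20
6e ⊕ 1a = 74
16 ⊕ 77 = 61
68 ⊕ 1a = 72
62 ⊕ 05 = 67
96 ⊕ f3 = 65
dd ⊕ a9 = 74
ae ⊕ 8e = 20
f3 ⊕ de = 2d

6c 6f 67 69 6e 20 74 61 72 67 65 74 20 2d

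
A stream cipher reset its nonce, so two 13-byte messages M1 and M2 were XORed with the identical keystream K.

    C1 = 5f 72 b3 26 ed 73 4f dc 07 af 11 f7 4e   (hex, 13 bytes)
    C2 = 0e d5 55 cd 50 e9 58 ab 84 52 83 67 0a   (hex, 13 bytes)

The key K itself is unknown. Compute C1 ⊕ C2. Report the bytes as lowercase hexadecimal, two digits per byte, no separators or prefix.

C1 ⊕ C2 = (M1 ⊕ K) ⊕ (M2 ⊕ K) = M1 ⊕ M2 — the shared key cancels under XOR.
01011111 ^ 00001110 = 01010001
01110010 ^ 11010101 = 10100111
10110011 ^ 01010101 = 11100110
00100110 ^ 11001101 = 11101011
11101101 ^ 01010000 = 10111101
01110011 ^ 11101001 = 10011010
01001111 ^ 01011000 = 00010111
11011100 ^ 10101011 = 01110111
00000111 ^ 10000100 = 10000011
10101111 ^ 01010010 = 11111101
00010001 ^ 10000011 = 10010010
11110111 ^ 01100111 = 10010000
01001110 ^ 00001010 = 01000100

51a7e6ebbd9a177783fd929044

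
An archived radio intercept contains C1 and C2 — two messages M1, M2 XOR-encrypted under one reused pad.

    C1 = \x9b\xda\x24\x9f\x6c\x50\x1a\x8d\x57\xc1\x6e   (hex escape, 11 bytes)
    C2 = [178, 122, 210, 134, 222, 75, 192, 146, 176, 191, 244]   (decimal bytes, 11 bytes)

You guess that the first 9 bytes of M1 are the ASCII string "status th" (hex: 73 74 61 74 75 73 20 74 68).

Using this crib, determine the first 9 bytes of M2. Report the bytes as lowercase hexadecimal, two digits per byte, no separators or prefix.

5ad4976dc768fa6b8f

First, C1 ⊕ C2 = (M1 ⊕ K) ⊕ (M2 ⊕ K) = M1 ⊕ M2, so the key drops out. Then M2 = (M1 ⊕ M2) ⊕ M1 over the first 9 bytes.
byte 0: (9b ^ b2) ^ 73 = 29 ^ 73 = 5a
byte 1: (da ^ 7a) ^ 74 = a0 ^ 74 = d4
byte 2: (24 ^ d2) ^ 61 = f6 ^ 61 = 97
byte 3: (9f ^ 86) ^ 74 = 19 ^ 74 = 6d
byte 4: (6c ^ de) ^ 75 = b2 ^ 75 = c7
byte 5: (50 ^ 4b) ^ 73 = 1b ^ 73 = 68
byte 6: (1a ^ c0) ^ 20 = da ^ 20 = fa
byte 7: (8d ^ 92) ^ 74 = 1f ^ 74 = 6b
byte 8: (57 ^ b0) ^ 68 = e7 ^ 68 = 8f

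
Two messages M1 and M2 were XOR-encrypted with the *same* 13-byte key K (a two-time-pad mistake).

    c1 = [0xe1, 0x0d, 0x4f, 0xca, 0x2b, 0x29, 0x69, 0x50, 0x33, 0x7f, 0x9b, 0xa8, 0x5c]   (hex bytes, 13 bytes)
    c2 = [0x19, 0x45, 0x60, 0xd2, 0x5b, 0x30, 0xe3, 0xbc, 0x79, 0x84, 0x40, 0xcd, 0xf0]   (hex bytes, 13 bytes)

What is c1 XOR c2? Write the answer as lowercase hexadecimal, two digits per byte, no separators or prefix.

c1 ⊕ c2 = (M1 ⊕ K) ⊕ (M2 ⊕ K) = M1 ⊕ M2 — the shared key cancels under XOR.
11100001 ^ 00011001 = 11111000
00001101 ^ 01000101 = 01001000
01001111 ^ 01100000 = 00101111
11001010 ^ 11010010 = 00011000
00101011 ^ 01011011 = 01110000
00101001 ^ 00110000 = 00011001
01101001 ^ 11100011 = 10001010
01010000 ^ 10111100 = 11101100
00110011 ^ 01111001 = 01001010
01111111 ^ 10000100 = 11111011
10011011 ^ 01000000 = 11011011
10101000 ^ 11001101 = 01100101
01011100 ^ 11110000 = 10101100

f8482f1870198aec4afbdb65ac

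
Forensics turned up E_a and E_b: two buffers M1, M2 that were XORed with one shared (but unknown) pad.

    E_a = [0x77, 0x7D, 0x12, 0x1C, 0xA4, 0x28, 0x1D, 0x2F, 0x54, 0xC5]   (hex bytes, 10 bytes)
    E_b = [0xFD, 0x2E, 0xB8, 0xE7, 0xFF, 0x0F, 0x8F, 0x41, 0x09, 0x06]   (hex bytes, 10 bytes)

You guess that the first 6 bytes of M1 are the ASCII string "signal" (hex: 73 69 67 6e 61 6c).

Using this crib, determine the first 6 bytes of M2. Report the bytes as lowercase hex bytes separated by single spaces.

f9 3a cd 95 3a 4b

First, E_a ⊕ E_b = (M1 ⊕ K) ⊕ (M2 ⊕ K) = M1 ⊕ M2, so the key drops out. Then M2 = (M1 ⊕ M2) ⊕ M1 over the first 6 bytes.
byte 0: (77 XOR fd) XOR 73 = 8a XOR 73 = f9
byte 1: (7d XOR 2e) XOR 69 = 53 XOR 69 = 3a
byte 2: (12 XOR b8) XOR 67 = aa XOR 67 = cd
byte 3: (1c XOR e7) XOR 6e = fb XOR 6e = 95
byte 4: (a4 XOR ff) XOR 61 = 5b XOR 61 = 3a
byte 5: (28 XOR 0f) XOR 6c = 27 XOR 6c = 4b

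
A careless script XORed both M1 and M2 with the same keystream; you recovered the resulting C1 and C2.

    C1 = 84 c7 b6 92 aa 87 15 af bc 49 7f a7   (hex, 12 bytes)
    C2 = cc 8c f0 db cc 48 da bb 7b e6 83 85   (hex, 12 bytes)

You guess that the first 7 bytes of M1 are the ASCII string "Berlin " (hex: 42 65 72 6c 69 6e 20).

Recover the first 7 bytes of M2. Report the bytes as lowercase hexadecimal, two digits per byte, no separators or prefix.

First, C1 ⊕ C2 = (M1 ⊕ K) ⊕ (M2 ⊕ K) = M1 ⊕ M2, so the key drops out. Then M2 = (M1 ⊕ M2) ⊕ M1 over the first 7 bytes.
byte 0: (84 xor cc) xor 42 = 48 xor 42 = 0a
byte 1: (c7 xor 8c) xor 65 = 4b xor 65 = 2e
byte 2: (b6 xor f0) xor 72 = 46 xor 72 = 34
byte 3: (92 xor db) xor 6c = 49 xor 6c = 25
byte 4: (aa xor cc) xor 69 = 66 xor 69 = 0f
byte 5: (87 xor 48) xor 6e = cf xor 6e = a1
byte 6: (15 xor da) xor 20 = cf xor 20 = ef

0a2e34250fa1ef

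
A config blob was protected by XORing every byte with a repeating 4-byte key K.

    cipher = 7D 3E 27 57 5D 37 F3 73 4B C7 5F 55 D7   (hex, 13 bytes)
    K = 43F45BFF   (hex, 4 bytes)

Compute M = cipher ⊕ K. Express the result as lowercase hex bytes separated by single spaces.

3e ca 7c a8 1e c3 a8 8c 08 33 04 aa 94

The 4-byte key repeats, so the effective keystream is 43 f4 5b ff 43 f4 5b ff 43 f4 5b ff 43.
byte 0: 7d xor 43 = 3e
byte 1: 3e xor f4 = ca
byte 2: 27 xor 5b = 7c
byte 3: 57 xor ff = a8
byte 4: 5d xor 43 = 1e
byte 5: 37 xor f4 = c3
byte 6: f3 xor 5b = a8
byte 7: 73 xor ff = 8c
byte 8: 4b xor 43 = 08
byte 9: c7 xor f4 = 33
byte 10: 5f xor 5b = 04
byte 11: 55 xor ff = aa
byte 12: d7 xor 43 = 94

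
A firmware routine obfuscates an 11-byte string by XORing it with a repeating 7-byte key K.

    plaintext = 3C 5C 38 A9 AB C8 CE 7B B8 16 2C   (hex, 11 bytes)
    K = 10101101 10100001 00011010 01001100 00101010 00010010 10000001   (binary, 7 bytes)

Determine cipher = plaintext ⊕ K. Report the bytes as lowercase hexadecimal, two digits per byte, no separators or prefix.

The 7-byte key repeats, so the effective keystream is ad a1 1a 4c 2a 12 81 ad a1 1a 4c.
byte 0: 3c XOR ad = 91
byte 1: 5c XOR a1 = fd
byte 2: 38 XOR 1a = 22
byte 3: a9 XOR 4c = e5
byte 4: ab XOR 2a = 81
byte 5: c8 XOR 12 = da
byte 6: ce XOR 81 = 4f
byte 7: 7b XOR ad = d6
byte 8: b8 XOR a1 = 19
byte 9: 16 XOR 1a = 0c
byte 10: 2c XOR 4c = 60

91fd22e581da4fd6190c60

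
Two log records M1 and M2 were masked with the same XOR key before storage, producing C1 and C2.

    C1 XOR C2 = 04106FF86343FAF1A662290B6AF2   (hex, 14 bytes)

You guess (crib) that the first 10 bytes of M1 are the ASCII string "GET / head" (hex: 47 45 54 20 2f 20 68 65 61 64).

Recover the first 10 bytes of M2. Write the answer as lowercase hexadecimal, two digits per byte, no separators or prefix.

Since C1 ⊕ C2 = M1 ⊕ M2, XORing with the guessed M1 bytes yields the corresponding M2 bytes: M2 = (C1 ⊕ C2) ⊕ M1.
  4 XOR  71 =  67
 16 XOR  69 =  85
111 XOR  84 =  59
248 XOR  32 = 216
 99 XOR  47 =  76
 67 XOR  32 =  99
250 XOR 104 = 146
241 XOR 101 = 148
166 XOR  97 = 199
 98 XOR 100 =   6

43553bd84c639294c706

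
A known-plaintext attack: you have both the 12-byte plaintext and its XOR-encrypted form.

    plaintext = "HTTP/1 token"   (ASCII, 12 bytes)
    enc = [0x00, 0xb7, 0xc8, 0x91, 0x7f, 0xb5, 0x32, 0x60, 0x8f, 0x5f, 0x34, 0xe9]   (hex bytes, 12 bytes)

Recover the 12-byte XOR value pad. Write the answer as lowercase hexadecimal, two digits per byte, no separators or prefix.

Since enc = plaintext ⊕ pad, XORing both sides with plaintext gives pad = plaintext ⊕ enc.
byte 0: 48 xor 00 = 48
byte 1: 54 xor b7 = e3
byte 2: 54 xor c8 = 9c
byte 3: 50 xor 91 = c1
byte 4: 2f xor 7f = 50
byte 5: 31 xor b5 = 84
byte 6: 20 xor 32 = 12
byte 7: 74 xor 60 = 14
byte 8: 6f xor 8f = e0
byte 9: 6b xor 5f = 34
byte 10: 65 xor 34 = 51
byte 11: 6e xor e9 = 87

48e39cc150841214e0345187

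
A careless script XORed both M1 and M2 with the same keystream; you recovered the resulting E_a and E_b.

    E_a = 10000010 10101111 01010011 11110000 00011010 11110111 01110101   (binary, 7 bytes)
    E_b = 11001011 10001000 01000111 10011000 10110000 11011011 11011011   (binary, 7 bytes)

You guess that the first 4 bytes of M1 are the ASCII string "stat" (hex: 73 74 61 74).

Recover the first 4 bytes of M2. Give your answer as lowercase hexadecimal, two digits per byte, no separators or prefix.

First, E_a ⊕ E_b = (M1 ⊕ K) ⊕ (M2 ⊕ K) = M1 ⊕ M2, so the key drops out. Then M2 = (M1 ⊕ M2) ⊕ M1 over the first 4 bytes.
byte 0: (82 XOR cb) XOR 73 = 49 XOR 73 = 3a
byte 1: (af XOR 88) XOR 74 = 27 XOR 74 = 53
byte 2: (53 XOR 47) XOR 61 = 14 XOR 61 = 75
byte 3: (f0 XOR 98) XOR 74 = 68 XOR 74 = 1c

3a53751c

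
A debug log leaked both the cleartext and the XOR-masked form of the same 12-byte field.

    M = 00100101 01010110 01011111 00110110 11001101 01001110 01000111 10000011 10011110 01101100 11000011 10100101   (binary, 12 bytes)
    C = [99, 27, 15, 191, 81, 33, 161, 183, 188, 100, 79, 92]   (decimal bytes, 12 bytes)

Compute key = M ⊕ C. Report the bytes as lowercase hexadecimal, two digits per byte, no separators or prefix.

464d50899c6fe63422088cf9

Since C = M ⊕ key, XORing both sides with M gives key = M ⊕ C.
byte 0: 25 xor 63 = 46
byte 1: 56 xor 1b = 4d
byte 2: 5f xor 0f = 50
byte 3: 36 xor bf = 89
byte 4: cd xor 51 = 9c
byte 5: 4e xor 21 = 6f
byte 6: 47 xor a1 = e6
byte 7: 83 xor b7 = 34
byte 8: 9e xor bc = 22
byte 9: 6c xor 64 = 08
byte 10: c3 xor 4f = 8c
byte 11: a5 xor 5c = f9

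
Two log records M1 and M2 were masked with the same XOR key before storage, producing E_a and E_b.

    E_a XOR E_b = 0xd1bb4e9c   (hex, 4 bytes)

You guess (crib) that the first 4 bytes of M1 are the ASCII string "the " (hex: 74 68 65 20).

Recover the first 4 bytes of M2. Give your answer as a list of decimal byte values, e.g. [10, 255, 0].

[165, 211, 43, 188]

Since E_a ⊕ E_b = M1 ⊕ M2, XORing with the guessed M1 bytes yields the corresponding M2 bytes: M2 = (E_a ⊕ E_b) ⊕ M1.
byte 0: d1 xor 74 = a5
byte 1: bb xor 68 = d3
byte 2: 4e xor 65 = 2b
byte 3: 9c xor 20 = bc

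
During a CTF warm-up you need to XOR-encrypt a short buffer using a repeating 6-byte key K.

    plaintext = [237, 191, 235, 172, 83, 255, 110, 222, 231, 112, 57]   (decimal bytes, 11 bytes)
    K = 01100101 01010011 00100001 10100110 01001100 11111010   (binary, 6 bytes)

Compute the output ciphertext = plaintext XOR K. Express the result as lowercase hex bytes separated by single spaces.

The 6-byte key repeats, so the effective keystream is 65 53 21 a6 4c fa 65 53 21 a6 4c.
byte 0: 237 xor 101 = 136
byte 1: 191 xor  83 = 236
byte 2: 235 xor  33 = 202
byte 3: 172 xor 166 =  10
byte 4:  83 xor  76 =  31
byte 5: 255 xor 250 =   5
byte 6: 110 xor 101 =  11
byte 7: 222 xor  83 = 141
byte 8: 231 xor  33 = 198
byte 9: 112 xor 166 = 214
byte 10:  57 xor  76 = 117

88 ec ca 0a 1f 05 0b 8d c6 d6 75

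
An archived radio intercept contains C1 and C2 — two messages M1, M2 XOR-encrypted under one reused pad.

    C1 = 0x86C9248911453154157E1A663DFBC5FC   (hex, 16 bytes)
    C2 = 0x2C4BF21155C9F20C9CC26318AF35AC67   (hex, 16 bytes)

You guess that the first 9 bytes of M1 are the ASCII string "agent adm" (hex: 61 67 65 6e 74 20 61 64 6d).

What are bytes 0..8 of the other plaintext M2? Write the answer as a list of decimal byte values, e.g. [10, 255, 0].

First, C1 ⊕ C2 = (M1 ⊕ K) ⊕ (M2 ⊕ K) = M1 ⊕ M2, so the key drops out. Then M2 = (M1 ⊕ M2) ⊕ M1 over the first 9 bytes.
byte 0: (86 ⊕ 2c) ⊕ 61 = aa ⊕ 61 = cb
byte 1: (c9 ⊕ 4b) ⊕ 67 = 82 ⊕ 67 = e5
byte 2: (24 ⊕ f2) ⊕ 65 = d6 ⊕ 65 = b3
byte 3: (89 ⊕ 11) ⊕ 6e = 98 ⊕ 6e = f6
byte 4: (11 ⊕ 55) ⊕ 74 = 44 ⊕ 74 = 30
byte 5: (45 ⊕ c9) ⊕ 20 = 8c ⊕ 20 = ac
byte 6: (31 ⊕ f2) ⊕ 61 = c3 ⊕ 61 = a2
byte 7: (54 ⊕ 0c) ⊕ 64 = 58 ⊕ 64 = 3c
byte 8: (15 ⊕ 9c) ⊕ 6d = 89 ⊕ 6d = e4

[203, 229, 179, 246, 48, 172, 162, 60, 228]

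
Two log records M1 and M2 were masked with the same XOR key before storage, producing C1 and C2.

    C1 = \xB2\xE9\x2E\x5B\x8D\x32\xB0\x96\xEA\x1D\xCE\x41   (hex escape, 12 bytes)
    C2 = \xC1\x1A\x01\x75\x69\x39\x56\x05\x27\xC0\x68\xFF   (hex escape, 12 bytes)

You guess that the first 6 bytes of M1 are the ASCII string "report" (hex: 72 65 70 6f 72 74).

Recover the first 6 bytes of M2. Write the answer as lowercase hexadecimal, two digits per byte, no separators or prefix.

01965f41967f

First, C1 ⊕ C2 = (M1 ⊕ K) ⊕ (M2 ⊕ K) = M1 ⊕ M2, so the key drops out. Then M2 = (M1 ⊕ M2) ⊕ M1 over the first 6 bytes.
byte 0: (b2 ^ c1) ^ 72 = 73 ^ 72 = 01
byte 1: (e9 ^ 1a) ^ 65 = f3 ^ 65 = 96
byte 2: (2e ^ 01) ^ 70 = 2f ^ 70 = 5f
byte 3: (5b ^ 75) ^ 6f = 2e ^ 6f = 41
byte 4: (8d ^ 69) ^ 72 = e4 ^ 72 = 96
byte 5: (32 ^ 39) ^ 74 = 0b ^ 74 = 7f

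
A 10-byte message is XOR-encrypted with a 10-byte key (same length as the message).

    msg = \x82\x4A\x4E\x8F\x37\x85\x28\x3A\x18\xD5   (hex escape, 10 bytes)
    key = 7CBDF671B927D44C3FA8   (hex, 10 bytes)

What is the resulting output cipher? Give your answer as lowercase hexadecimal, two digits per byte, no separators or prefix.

fef7b8fe8ea2fc76277d

10000010 XOR 01111100 = 11111110
01001010 XOR 10111101 = 11110111
01001110 XOR 11110110 = 10111000
10001111 XOR 01110001 = 11111110
00110111 XOR 10111001 = 10001110
10000101 XOR 00100111 = 10100010
00101000 XOR 11010100 = 11111100
00111010 XOR 01001100 = 01110110
00011000 XOR 00111111 = 00100111
11010101 XOR 10101000 = 01111101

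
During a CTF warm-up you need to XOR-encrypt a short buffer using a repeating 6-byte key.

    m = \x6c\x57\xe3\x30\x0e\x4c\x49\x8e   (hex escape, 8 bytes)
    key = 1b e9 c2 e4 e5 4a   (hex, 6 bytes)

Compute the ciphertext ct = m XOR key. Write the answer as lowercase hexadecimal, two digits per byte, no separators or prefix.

77be21d4eb065267

The 6-byte key repeats, so the effective keystream is 1b e9 c2 e4 e5 4a 1b e9.
byte 0: 6c ^ 1b = 77
byte 1: 57 ^ e9 = be
byte 2: e3 ^ c2 = 21
byte 3: 30 ^ e4 = d4
byte 4: 0e ^ e5 = eb
byte 5: 4c ^ 4a = 06
byte 6: 49 ^ 1b = 52
byte 7: 8e ^ e9 = 67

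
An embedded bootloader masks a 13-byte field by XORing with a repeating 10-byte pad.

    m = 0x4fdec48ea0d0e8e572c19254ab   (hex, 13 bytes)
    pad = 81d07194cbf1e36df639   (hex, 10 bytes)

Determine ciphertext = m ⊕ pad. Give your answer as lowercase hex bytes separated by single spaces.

ce 0e b5 1a 6b 21 0b 88 84 f8 13 84 da

The 10-byte key repeats, so the effective keystream is 81 d0 71 94 cb f1 e3 6d f6 39 81 d0 71.
byte 0: 01001111 XOR 10000001 = 11001110
byte 1: 11011110 XOR 11010000 = 00001110
byte 2: 11000100 XOR 01110001 = 10110101
byte 3: 10001110 XOR 10010100 = 00011010
byte 4: 10100000 XOR 11001011 = 01101011
byte 5: 11010000 XOR 11110001 = 00100001
byte 6: 11101000 XOR 11100011 = 00001011
byte 7: 11100101 XOR 01101101 = 10001000
byte 8: 01110010 XOR 11110110 = 10000100
byte 9: 11000001 XOR 00111001 = 11111000
byte 10: 10010010 XOR 10000001 = 00010011
byte 11: 01010100 XOR 11010000 = 10000100
byte 12: 10101011 XOR 01110001 = 11011010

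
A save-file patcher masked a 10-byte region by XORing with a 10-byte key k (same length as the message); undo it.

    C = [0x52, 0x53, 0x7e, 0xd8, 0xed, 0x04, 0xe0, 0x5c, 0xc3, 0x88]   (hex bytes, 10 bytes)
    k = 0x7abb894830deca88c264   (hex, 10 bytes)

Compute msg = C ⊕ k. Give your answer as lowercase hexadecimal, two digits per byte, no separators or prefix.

28e8f790ddda2ad401ec

52 xor 7a = 28
53 xor bb = e8
7e xor 89 = f7
d8 xor 48 = 90
ed xor 30 = dd
04 xor de = da
e0 xor ca = 2a
5c xor 88 = d4
c3 xor c2 = 01
88 xor 64 = ec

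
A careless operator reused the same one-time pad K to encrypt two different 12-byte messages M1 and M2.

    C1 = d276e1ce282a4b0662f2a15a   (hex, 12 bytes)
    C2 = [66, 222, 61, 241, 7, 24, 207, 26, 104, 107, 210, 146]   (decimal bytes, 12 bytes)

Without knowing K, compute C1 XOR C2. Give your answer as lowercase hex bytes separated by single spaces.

90 a8 dc 3f 2f 32 84 1c 0a 99 73 c8

C1 ⊕ C2 = (M1 ⊕ K) ⊕ (M2 ⊕ K) = M1 ⊕ M2 — the shared key cancels under XOR.
d2 ^ 42 = 90
76 ^ de = a8
e1 ^ 3d = dc
ce ^ f1 = 3f
28 ^ 07 = 2f
2a ^ 18 = 32
4b ^ cf = 84
06 ^ 1a = 1c
62 ^ 68 = 0a
f2 ^ 6b = 99
a1 ^ d2 = 73
5a ^ 92 = c8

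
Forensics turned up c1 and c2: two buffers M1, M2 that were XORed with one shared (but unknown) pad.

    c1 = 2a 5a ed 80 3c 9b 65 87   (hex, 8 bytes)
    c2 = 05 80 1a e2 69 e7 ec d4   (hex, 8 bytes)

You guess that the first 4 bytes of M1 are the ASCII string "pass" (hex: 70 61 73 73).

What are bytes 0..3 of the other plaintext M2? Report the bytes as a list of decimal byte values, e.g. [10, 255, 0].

First, c1 ⊕ c2 = (M1 ⊕ K) ⊕ (M2 ⊕ K) = M1 ⊕ M2, so the key drops out. Then M2 = (M1 ⊕ M2) ⊕ M1 over the first 4 bytes.
byte 0: (2a ⊕ 05) ⊕ 70 = 2f ⊕ 70 = 5f
byte 1: (5a ⊕ 80) ⊕ 61 = da ⊕ 61 = bb
byte 2: (ed ⊕ 1a) ⊕ 73 = f7 ⊕ 73 = 84
byte 3: (80 ⊕ e2) ⊕ 73 = 62 ⊕ 73 = 11

[95, 187, 132, 17]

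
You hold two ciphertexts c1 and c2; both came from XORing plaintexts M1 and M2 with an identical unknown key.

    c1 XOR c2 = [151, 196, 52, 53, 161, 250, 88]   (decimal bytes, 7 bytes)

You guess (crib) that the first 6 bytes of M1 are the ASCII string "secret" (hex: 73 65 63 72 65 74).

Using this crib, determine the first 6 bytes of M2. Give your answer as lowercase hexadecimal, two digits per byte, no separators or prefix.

e4a15747c48e

Since c1 ⊕ c2 = M1 ⊕ M2, XORing with the guessed M1 bytes yields the corresponding M2 bytes: M2 = (c1 ⊕ c2) ⊕ M1.
151 ⊕ 115 = 228
196 ⊕ 101 = 161
 52 ⊕  99 =  87
 53 ⊕ 114 =  71
161 ⊕ 101 = 196
250 ⊕ 116 = 142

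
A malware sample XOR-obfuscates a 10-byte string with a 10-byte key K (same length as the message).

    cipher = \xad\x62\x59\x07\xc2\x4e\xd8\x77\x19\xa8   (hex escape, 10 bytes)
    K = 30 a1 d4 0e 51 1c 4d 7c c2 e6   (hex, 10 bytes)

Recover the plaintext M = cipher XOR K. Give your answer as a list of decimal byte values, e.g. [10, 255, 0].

ad ^ 30 = 9d
62 ^ a1 = c3
59 ^ d4 = 8d
07 ^ 0e = 09
c2 ^ 51 = 93
4e ^ 1c = 52
d8 ^ 4d = 95
77 ^ 7c = 0b
19 ^ c2 = db
a8 ^ e6 = 4e

[157, 195, 141, 9, 147, 82, 149, 11, 219, 78]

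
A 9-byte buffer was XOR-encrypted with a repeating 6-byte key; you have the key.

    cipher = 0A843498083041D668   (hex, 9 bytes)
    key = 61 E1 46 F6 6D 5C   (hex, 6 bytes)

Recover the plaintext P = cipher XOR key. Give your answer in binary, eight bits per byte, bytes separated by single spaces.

01101011 01100101 01110010 01101110 01100101 01101100 00100000 00110111 00101110

The 6-byte key repeats, so the effective keystream is 61 e1 46 f6 6d 5c 61 e1 46.
byte 0: 0a ^ 61 = 6b
byte 1: 84 ^ e1 = 65
byte 2: 34 ^ 46 = 72
byte 3: 98 ^ f6 = 6e
byte 4: 08 ^ 6d = 65
byte 5: 30 ^ 5c = 6c
byte 6: 41 ^ 61 = 20
byte 7: d6 ^ e1 = 37
byte 8: 68 ^ 46 = 2e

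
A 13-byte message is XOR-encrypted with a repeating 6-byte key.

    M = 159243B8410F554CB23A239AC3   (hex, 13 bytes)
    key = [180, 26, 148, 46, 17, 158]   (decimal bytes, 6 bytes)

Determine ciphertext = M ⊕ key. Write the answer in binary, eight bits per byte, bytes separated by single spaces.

10100001 10001000 11010111 10010110 01010000 10010001 11100001 01010110 00100110 00010100 00110010 00000100 01110111

The 6-byte key repeats, so the effective keystream is b4 1a 94 2e 11 9e b4 1a 94 2e 11 9e b4.
byte 0: 15 ⊕ b4 = a1
byte 1: 92 ⊕ 1a = 88
byte 2: 43 ⊕ 94 = d7
byte 3: b8 ⊕ 2e = 96
byte 4: 41 ⊕ 11 = 50
byte 5: 0f ⊕ 9e = 91
byte 6: 55 ⊕ b4 = e1
byte 7: 4c ⊕ 1a = 56
byte 8: b2 ⊕ 94 = 26
byte 9: 3a ⊕ 2e = 14
byte 10: 23 ⊕ 11 = 32
byte 11: 9a ⊕ 9e = 04
byte 12: c3 ⊕ b4 = 77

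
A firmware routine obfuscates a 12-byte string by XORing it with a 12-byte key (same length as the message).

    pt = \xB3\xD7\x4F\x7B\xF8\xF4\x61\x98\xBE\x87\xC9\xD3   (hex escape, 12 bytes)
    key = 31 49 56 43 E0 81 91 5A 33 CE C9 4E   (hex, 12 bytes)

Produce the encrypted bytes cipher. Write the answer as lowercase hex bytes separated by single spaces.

82 9e 19 38 18 75 f0 c2 8d 49 00 9d

XOR is its own inverse, so applying the key byte-wise gives the result directly.
10110011 ^ 00110001 = 10000010
11010111 ^ 01001001 = 10011110
01001111 ^ 01010110 = 00011001
01111011 ^ 01000011 = 00111000
11111000 ^ 11100000 = 00011000
11110100 ^ 10000001 = 01110101
01100001 ^ 10010001 = 11110000
10011000 ^ 01011010 = 11000010
10111110 ^ 00110011 = 10001101
10000111 ^ 11001110 = 01001001
11001001 ^ 11001001 = 00000000
11010011 ^ 01001110 = 10011101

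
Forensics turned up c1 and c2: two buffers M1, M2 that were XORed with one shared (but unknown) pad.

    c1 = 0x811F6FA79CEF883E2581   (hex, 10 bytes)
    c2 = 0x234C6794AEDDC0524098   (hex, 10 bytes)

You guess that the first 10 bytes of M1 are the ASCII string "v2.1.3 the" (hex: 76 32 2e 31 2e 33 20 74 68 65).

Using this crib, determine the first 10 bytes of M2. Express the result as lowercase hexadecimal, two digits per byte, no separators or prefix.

First, c1 ⊕ c2 = (M1 ⊕ K) ⊕ (M2 ⊕ K) = M1 ⊕ M2, so the key drops out. Then M2 = (M1 ⊕ M2) ⊕ M1 over the first 10 bytes.
byte 0: (81 xor 23) xor 76 = a2 xor 76 = d4
byte 1: (1f xor 4c) xor 32 = 53 xor 32 = 61
byte 2: (6f xor 67) xor 2e = 08 xor 2e = 26
byte 3: (a7 xor 94) xor 31 = 33 xor 31 = 02
byte 4: (9c xor ae) xor 2e = 32 xor 2e = 1c
byte 5: (ef xor dd) xor 33 = 32 xor 33 = 01
byte 6: (88 xor c0) xor 20 = 48 xor 20 = 68
byte 7: (3e xor 52) xor 74 = 6c xor 74 = 18
byte 8: (25 xor 40) xor 68 = 65 xor 68 = 0d
byte 9: (81 xor 98) xor 65 = 19 xor 65 = 7c

d46126021c0168180d7c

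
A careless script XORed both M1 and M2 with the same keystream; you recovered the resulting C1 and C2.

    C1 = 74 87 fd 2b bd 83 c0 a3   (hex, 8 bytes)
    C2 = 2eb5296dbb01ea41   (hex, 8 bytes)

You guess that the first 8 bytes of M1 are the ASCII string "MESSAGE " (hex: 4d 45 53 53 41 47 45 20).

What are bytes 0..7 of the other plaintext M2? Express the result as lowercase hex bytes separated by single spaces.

17 77 87 15 47 c5 6f c2

First, C1 ⊕ C2 = (M1 ⊕ K) ⊕ (M2 ⊕ K) = M1 ⊕ M2, so the key drops out. Then M2 = (M1 ⊕ M2) ⊕ M1 over the first 8 bytes.
byte 0: (74 xor 2e) xor 4d = 5a xor 4d = 17
byte 1: (87 xor b5) xor 45 = 32 xor 45 = 77
byte 2: (fd xor 29) xor 53 = d4 xor 53 = 87
byte 3: (2b xor 6d) xor 53 = 46 xor 53 = 15
byte 4: (bd xor bb) xor 41 = 06 xor 41 = 47
byte 5: (83 xor 01) xor 47 = 82 xor 47 = c5
byte 6: (c0 xor ea) xor 45 = 2a xor 45 = 6f
byte 7: (a3 xor 41) xor 20 = e2 xor 20 = c2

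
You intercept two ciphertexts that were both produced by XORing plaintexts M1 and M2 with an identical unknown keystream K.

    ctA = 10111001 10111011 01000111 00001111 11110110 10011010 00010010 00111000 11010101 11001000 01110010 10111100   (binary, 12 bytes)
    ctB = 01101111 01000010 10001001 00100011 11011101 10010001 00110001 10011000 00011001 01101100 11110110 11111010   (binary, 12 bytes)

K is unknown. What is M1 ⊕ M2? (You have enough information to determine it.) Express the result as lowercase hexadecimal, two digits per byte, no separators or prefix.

d6f9ce2c2b0b23a0cca48446

ctA ⊕ ctB = (M1 ⊕ K) ⊕ (M2 ⊕ K) = M1 ⊕ M2 — the shared key cancels under XOR.
byte 0: 185 xor 111 = 214
byte 1: 187 xor  66 = 249
byte 2:  71 xor 137 = 206
byte 3:  15 xor  35 =  44
byte 4: 246 xor 221 =  43
byte 5: 154 xor 145 =  11
byte 6:  18 xor  49 =  35
byte 7:  56 xor 152 = 160
byte 8: 213 xor  25 = 204
byte 9: 200 xor 108 = 164
byte 10: 114 xor 246 = 132
byte 11: 188 xor 250 =  70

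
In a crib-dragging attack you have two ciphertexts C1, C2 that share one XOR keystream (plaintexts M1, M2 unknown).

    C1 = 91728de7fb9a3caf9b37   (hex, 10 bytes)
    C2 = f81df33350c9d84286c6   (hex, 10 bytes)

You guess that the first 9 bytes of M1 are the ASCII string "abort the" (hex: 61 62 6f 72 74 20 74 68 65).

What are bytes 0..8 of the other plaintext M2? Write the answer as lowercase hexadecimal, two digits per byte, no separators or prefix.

First, C1 ⊕ C2 = (M1 ⊕ K) ⊕ (M2 ⊕ K) = M1 ⊕ M2, so the key drops out. Then M2 = (M1 ⊕ M2) ⊕ M1 over the first 9 bytes.
byte 0: (91 ⊕ f8) ⊕ 61 = 69 ⊕ 61 = 08
byte 1: (72 ⊕ 1d) ⊕ 62 = 6f ⊕ 62 = 0d
byte 2: (8d ⊕ f3) ⊕ 6f = 7e ⊕ 6f = 11
byte 3: (e7 ⊕ 33) ⊕ 72 = d4 ⊕ 72 = a6
byte 4: (fb ⊕ 50) ⊕ 74 = ab ⊕ 74 = df
byte 5: (9a ⊕ c9) ⊕ 20 = 53 ⊕ 20 = 73
byte 6: (3c ⊕ d8) ⊕ 74 = e4 ⊕ 74 = 90
byte 7: (af ⊕ 42) ⊕ 68 = ed ⊕ 68 = 85
byte 8: (9b ⊕ 86) ⊕ 65 = 1d ⊕ 65 = 78

080d11a6df73908578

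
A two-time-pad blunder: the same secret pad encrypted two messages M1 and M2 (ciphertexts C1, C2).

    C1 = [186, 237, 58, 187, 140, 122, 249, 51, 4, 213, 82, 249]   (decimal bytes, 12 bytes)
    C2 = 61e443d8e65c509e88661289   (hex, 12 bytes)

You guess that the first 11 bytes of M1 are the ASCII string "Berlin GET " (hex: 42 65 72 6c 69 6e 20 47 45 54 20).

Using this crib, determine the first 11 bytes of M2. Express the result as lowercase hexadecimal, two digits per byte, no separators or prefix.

996c0b0f034889eac9e760

First, C1 ⊕ C2 = (M1 ⊕ K) ⊕ (M2 ⊕ K) = M1 ⊕ M2, so the key drops out. Then M2 = (M1 ⊕ M2) ⊕ M1 over the first 11 bytes.
byte 0: (ba ^ 61) ^ 42 = db ^ 42 = 99
byte 1: (ed ^ e4) ^ 65 = 09 ^ 65 = 6c
byte 2: (3a ^ 43) ^ 72 = 79 ^ 72 = 0b
byte 3: (bb ^ d8) ^ 6c = 63 ^ 6c = 0f
byte 4: (8c ^ e6) ^ 69 = 6a ^ 69 = 03
byte 5: (7a ^ 5c) ^ 6e = 26 ^ 6e = 48
byte 6: (f9 ^ 50) ^ 20 = a9 ^ 20 = 89
byte 7: (33 ^ 9e) ^ 47 = ad ^ 47 = ea
byte 8: (04 ^ 88) ^ 45 = 8c ^ 45 = c9
byte 9: (d5 ^ 66) ^ 54 = b3 ^ 54 = e7
byte 10: (52 ^ 12) ^ 20 = 40 ^ 20 = 60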